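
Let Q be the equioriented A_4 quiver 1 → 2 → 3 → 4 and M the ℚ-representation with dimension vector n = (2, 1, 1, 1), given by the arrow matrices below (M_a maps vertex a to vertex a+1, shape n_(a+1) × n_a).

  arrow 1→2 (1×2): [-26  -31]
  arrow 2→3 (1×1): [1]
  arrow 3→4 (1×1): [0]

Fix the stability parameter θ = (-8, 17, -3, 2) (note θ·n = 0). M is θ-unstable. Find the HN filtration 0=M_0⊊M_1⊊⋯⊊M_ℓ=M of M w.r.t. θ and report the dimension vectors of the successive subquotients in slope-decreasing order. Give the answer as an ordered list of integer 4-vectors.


Barcode: M ≅ I[1,1], I[1,3], I[4,4]. HN layers by μ_θ (3 steps, strictly decreasing):
  μ^(1)=7; μ^(2)=2; μ^(3)=-8

((0, 1, 1, 0); (0, 0, 0, 1); (2, 0, 0, 0))


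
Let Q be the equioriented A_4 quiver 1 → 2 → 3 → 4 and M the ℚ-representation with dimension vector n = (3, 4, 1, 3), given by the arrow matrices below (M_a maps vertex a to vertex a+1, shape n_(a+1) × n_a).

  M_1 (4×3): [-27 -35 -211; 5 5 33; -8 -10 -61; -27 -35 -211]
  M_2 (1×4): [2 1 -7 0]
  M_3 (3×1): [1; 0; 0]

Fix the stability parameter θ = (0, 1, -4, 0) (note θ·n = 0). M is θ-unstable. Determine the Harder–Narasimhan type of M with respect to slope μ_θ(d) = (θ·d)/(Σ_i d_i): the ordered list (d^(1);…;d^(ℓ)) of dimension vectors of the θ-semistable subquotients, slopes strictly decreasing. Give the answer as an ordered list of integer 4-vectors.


Interval decomposition of M: I[1,1], I[1,2], I[1,4], I[2,2]^2, I[4,4]^2.
HN type (ℓ=3): μ^(1)=1; μ^(2)=0; μ^(3)=-1

((0, 3, 0, 0); (2, 0, 0, 3); (1, 1, 1, 0))


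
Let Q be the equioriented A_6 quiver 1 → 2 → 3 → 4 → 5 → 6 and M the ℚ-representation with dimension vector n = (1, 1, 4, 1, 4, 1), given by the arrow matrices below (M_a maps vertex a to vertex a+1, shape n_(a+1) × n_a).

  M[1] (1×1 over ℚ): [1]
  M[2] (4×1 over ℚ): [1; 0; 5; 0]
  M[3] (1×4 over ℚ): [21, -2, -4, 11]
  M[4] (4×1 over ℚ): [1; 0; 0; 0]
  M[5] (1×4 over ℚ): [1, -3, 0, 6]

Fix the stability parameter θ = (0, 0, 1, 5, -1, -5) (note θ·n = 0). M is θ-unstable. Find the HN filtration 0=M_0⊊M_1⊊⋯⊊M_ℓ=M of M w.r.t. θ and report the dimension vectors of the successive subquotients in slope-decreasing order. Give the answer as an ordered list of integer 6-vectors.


Via rank(M_{q-1}∘⋯∘M_p): M ≅ I[1,6], I[3,3]^3, I[5,5]^3.
μ_θ-semistable layers: μ^(1)=1; μ^(2)=0; μ^(3)=-1

((0, 0, 3, 0, 0, 0); (1, 1, 1, 1, 1, 1); (0, 0, 0, 0, 3, 0))


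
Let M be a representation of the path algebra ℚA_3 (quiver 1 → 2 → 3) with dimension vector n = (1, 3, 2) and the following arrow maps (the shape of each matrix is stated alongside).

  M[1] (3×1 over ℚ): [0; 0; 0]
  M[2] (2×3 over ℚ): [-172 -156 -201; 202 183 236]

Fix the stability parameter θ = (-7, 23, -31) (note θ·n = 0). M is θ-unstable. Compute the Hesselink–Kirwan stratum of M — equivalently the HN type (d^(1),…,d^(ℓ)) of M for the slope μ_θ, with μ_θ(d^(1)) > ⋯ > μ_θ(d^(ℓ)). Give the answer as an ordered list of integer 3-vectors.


Barcode: M ≅ I[1,1], I[2,2], I[2,3]^2. HN layers by μ_θ (3 steps, strictly decreasing):
  μ^(1)=23; μ^(2)=-4; μ^(3)=-7

((0, 1, 0); (0, 2, 2); (1, 0, 0))


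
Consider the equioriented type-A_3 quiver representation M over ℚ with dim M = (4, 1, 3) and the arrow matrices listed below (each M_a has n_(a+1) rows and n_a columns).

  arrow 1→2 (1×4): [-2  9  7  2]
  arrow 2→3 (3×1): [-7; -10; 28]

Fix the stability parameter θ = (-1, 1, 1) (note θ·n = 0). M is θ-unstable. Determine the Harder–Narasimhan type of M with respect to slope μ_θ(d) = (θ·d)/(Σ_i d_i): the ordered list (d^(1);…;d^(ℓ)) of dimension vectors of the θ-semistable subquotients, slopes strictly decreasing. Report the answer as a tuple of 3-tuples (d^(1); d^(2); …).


Barcode: M ≅ I[1,1]^3, I[1,3], I[3,3]^2. HN layers by μ_θ (2 steps, strictly decreasing):
  μ^(1)=1; μ^(2)=-1

((0, 1, 3); (4, 0, 0))


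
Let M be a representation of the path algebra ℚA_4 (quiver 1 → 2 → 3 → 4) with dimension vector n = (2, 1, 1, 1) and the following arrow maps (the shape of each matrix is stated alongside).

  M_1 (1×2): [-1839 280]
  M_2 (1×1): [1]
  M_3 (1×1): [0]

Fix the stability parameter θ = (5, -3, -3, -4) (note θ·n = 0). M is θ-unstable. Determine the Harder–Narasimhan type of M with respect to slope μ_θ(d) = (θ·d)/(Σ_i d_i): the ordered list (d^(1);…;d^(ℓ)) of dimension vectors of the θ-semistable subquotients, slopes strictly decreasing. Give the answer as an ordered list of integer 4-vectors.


Interval decomposition of M: I[1,1], I[1,3], I[4,4].
HN type (ℓ=3): μ^(1)=5; μ^(2)=-1/3; μ^(3)=-4

((1, 0, 0, 0); (1, 1, 1, 0); (0, 0, 0, 1))


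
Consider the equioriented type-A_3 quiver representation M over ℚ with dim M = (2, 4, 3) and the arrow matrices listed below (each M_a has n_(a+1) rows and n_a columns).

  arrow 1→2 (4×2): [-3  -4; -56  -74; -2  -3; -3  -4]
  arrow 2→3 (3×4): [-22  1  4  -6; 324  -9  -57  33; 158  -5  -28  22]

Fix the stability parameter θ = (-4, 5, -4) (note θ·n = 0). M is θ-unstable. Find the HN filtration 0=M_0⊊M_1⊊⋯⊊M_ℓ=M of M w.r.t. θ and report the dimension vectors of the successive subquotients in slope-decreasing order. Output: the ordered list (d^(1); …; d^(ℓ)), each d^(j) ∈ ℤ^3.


Interval decomposition of M: I[1,3]^2, I[2,2]^2, I[3,3].
HN type (ℓ=3): μ^(1)=5; μ^(2)=1/2; μ^(3)=-4

((0, 2, 0); (0, 2, 2); (2, 0, 1))


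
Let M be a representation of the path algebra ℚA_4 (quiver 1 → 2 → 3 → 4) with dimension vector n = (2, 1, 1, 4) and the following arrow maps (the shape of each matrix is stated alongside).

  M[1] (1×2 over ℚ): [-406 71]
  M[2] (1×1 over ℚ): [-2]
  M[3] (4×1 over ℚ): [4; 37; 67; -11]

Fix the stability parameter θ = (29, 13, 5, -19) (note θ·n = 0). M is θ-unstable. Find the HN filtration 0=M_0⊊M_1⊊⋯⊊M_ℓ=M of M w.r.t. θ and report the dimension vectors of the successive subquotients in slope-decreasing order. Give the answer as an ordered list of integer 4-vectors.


Interval decomposition of M: I[1,1], I[1,4], I[4,4]^3.
HN type (ℓ=3): μ^(1)=29; μ^(2)=7; μ^(3)=-19

((1, 0, 0, 0); (1, 1, 1, 1); (0, 0, 0, 3))


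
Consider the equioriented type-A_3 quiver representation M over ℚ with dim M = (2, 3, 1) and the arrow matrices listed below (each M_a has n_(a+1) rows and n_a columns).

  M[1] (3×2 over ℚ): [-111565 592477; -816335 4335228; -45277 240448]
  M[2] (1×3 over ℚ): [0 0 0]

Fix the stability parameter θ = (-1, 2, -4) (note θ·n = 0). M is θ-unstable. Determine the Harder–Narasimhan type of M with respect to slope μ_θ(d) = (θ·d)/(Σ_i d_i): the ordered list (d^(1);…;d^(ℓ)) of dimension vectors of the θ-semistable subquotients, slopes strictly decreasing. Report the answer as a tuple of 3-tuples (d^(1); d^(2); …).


Barcode: M ≅ I[1,2]^2, I[2,2], I[3,3]. HN layers by μ_θ (3 steps, strictly decreasing):
  μ^(1)=2; μ^(2)=-1; μ^(3)=-4

((0, 3, 0); (2, 0, 0); (0, 0, 1))


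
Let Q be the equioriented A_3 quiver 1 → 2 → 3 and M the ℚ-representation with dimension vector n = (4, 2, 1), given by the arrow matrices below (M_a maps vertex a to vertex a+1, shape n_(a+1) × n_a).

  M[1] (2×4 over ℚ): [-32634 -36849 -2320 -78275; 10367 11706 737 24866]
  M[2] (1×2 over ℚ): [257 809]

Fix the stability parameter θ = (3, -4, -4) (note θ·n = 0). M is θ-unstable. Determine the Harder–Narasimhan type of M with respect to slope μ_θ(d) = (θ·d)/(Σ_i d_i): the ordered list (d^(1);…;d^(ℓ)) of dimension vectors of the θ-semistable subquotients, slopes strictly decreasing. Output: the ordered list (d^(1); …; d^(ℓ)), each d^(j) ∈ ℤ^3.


Via rank(M_{q-1}∘⋯∘M_p): M ≅ I[1,1]^2, I[1,2], I[1,3].
μ_θ-semistable layers: μ^(1)=3; μ^(2)=-1/2; μ^(3)=-5/3

((2, 0, 0); (1, 1, 0); (1, 1, 1))


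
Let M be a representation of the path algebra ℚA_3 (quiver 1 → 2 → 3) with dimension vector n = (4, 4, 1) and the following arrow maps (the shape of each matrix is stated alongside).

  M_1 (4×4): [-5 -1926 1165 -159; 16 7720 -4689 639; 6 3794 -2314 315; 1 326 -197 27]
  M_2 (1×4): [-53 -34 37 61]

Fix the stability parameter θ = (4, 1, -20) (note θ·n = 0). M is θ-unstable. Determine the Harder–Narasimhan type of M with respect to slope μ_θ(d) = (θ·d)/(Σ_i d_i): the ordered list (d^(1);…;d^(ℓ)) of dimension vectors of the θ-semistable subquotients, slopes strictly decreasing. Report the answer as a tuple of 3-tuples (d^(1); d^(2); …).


Via rank(M_{q-1}∘⋯∘M_p): M ≅ I[1,1], I[1,2]^2, I[1,3], I[2,2].
μ_θ-semistable layers: μ^(1)=4; μ^(2)=5/2; μ^(3)=1; μ^(4)=-5

((1, 0, 0); (2, 2, 0); (0, 1, 0); (1, 1, 1))


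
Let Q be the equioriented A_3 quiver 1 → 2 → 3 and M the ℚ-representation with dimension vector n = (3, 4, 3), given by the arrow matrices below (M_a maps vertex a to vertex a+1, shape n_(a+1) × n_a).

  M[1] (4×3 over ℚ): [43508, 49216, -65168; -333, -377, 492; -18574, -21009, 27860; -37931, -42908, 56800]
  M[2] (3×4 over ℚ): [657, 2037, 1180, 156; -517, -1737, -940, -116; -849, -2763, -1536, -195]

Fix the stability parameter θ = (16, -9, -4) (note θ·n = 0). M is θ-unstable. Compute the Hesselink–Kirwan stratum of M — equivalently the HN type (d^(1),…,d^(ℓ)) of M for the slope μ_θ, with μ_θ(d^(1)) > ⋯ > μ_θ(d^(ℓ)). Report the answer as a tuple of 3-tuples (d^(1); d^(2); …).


Interval decomposition of M: I[1,2], I[1,3]^2, I[2,2], I[3,3].
HN type (ℓ=4): μ^(1)=7/2; μ^(2)=1; μ^(3)=-4; μ^(4)=-9

((1, 1, 0); (2, 2, 2); (0, 0, 1); (0, 1, 0))


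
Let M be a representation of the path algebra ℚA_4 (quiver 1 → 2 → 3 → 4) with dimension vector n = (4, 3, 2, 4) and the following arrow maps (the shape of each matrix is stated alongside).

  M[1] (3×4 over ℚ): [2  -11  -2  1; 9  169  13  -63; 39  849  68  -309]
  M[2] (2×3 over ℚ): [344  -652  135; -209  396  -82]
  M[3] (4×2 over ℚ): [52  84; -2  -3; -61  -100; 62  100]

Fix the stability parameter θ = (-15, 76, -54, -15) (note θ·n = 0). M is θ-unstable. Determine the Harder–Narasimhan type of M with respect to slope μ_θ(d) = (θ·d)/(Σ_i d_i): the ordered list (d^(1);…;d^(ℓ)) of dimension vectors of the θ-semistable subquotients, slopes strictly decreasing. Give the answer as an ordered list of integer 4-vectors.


Via rank(M_{q-1}∘⋯∘M_p): M ≅ I[1,1], I[1,2], I[1,4]^2, I[4,4]^2.
μ_θ-semistable layers: μ^(1)=76; μ^(2)=7/3; μ^(3)=-15

((0, 1, 0, 0); (0, 2, 2, 2); (4, 0, 0, 2))


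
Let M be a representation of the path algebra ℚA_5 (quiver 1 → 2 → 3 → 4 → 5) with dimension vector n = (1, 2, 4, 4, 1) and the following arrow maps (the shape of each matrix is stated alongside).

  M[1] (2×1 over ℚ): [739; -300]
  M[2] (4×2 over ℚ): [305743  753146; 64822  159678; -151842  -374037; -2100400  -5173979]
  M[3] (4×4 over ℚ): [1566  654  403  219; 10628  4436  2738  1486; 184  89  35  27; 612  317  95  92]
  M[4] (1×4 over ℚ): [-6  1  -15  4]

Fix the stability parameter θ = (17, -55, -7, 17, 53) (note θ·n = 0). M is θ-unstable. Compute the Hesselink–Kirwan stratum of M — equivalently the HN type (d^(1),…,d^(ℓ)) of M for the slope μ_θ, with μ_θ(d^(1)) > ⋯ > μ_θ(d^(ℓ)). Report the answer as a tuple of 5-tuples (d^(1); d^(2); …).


Interval decomposition of M: I[1,3], I[2,5], I[3,4]^2, I[4,4].
HN type (ℓ=5): μ^(1)=53; μ^(2)=17; μ^(3)=-7; μ^(4)=-19; μ^(5)=-55

((0, 0, 0, 0, 1); (0, 0, 0, 4, 0); (0, 0, 4, 0, 0); (1, 1, 0, 0, 0); (0, 1, 0, 0, 0))


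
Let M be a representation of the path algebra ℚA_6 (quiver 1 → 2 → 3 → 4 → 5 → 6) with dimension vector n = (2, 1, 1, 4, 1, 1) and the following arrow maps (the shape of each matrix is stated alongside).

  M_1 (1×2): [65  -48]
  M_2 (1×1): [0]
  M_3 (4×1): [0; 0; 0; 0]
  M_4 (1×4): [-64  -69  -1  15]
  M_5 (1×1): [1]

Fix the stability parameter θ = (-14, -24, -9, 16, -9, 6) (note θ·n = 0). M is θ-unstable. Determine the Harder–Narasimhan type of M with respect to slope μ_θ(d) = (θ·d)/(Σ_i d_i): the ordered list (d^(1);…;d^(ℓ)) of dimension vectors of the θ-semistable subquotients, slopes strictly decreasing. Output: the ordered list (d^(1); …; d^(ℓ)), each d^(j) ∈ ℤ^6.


Interval decomposition of M: I[1,1], I[1,2], I[3,3], I[4,4]^3, I[4,6].
HN type (ℓ=6): μ^(1)=16; μ^(2)=6; μ^(3)=7/2; μ^(4)=-9; μ^(5)=-14; μ^(6)=-19

((0, 0, 0, 3, 0, 0); (0, 0, 0, 0, 0, 1); (0, 0, 0, 1, 1, 0); (0, 0, 1, 0, 0, 0); (1, 0, 0, 0, 0, 0); (1, 1, 0, 0, 0, 0))


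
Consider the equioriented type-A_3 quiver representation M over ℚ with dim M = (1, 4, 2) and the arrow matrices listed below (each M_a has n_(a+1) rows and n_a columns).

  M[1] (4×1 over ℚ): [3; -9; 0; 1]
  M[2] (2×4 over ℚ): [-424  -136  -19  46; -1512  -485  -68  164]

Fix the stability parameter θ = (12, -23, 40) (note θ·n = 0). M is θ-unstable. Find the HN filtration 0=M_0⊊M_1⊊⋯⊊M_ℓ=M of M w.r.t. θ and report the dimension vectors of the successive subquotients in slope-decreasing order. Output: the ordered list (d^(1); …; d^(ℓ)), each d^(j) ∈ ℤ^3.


Interval decomposition of M: I[1,3], I[2,2]^2, I[2,3].
HN type (ℓ=3): μ^(1)=40; μ^(2)=-11/2; μ^(3)=-23

((0, 0, 2); (1, 1, 0); (0, 3, 0))


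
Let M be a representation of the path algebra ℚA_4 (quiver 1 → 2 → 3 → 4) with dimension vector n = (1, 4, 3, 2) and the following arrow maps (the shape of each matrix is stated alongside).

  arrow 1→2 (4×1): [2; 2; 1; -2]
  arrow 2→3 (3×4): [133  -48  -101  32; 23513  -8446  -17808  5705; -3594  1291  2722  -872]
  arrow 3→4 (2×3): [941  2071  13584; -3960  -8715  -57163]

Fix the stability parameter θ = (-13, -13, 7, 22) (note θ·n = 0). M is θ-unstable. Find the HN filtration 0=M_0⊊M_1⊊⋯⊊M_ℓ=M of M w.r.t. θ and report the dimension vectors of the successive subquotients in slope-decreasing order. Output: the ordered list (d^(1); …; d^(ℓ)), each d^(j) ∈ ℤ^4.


Interval decomposition of M: I[1,4], I[2,2], I[2,3], I[2,4].
HN type (ℓ=3): μ^(1)=22; μ^(2)=7; μ^(3)=-13

((0, 0, 0, 2); (0, 0, 3, 0); (1, 4, 0, 0))


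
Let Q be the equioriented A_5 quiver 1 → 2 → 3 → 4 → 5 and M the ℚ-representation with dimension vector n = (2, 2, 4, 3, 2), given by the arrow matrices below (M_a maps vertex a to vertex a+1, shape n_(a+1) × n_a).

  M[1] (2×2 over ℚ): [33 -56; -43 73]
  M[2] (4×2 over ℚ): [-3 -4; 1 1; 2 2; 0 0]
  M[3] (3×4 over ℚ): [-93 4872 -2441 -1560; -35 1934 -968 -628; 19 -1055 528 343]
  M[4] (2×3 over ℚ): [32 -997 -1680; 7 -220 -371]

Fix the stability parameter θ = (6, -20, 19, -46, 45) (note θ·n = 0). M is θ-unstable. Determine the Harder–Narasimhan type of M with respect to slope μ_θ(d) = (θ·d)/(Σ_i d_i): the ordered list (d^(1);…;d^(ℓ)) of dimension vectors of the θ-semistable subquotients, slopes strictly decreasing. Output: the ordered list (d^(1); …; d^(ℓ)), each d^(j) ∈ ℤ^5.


Via rank(M_{q-1}∘⋯∘M_p): M ≅ I[1,5]^2, I[3,3], I[3,4].
μ_θ-semistable layers: μ^(1)=45; μ^(2)=19; μ^(3)=-41/4; μ^(4)=-27/2

((0, 0, 0, 0, 2); (0, 0, 1, 0, 0); (2, 2, 2, 2, 0); (0, 0, 1, 1, 0))


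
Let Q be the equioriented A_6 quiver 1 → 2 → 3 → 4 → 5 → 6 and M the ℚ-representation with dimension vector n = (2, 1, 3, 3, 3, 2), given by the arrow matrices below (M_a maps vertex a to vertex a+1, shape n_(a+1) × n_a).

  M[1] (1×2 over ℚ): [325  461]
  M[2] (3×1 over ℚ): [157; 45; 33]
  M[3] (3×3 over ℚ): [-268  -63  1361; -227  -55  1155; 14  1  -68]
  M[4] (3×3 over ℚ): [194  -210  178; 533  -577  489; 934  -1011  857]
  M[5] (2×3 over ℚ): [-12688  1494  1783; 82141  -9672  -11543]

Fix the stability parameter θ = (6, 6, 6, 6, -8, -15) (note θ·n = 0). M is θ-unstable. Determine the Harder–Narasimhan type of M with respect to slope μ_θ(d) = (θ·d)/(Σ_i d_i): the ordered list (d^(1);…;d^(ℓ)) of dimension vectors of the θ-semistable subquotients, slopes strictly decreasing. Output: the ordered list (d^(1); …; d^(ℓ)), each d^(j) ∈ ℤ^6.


Interval decomposition of M: I[1,1], I[1,4], I[3,5], I[3,6], I[5,6].
HN type (ℓ=4): μ^(1)=6; μ^(2)=4/3; μ^(3)=-11/4; μ^(4)=-23/2

((2, 1, 1, 1, 0, 0); (0, 0, 1, 1, 1, 0); (0, 0, 1, 1, 1, 1); (0, 0, 0, 0, 1, 1))


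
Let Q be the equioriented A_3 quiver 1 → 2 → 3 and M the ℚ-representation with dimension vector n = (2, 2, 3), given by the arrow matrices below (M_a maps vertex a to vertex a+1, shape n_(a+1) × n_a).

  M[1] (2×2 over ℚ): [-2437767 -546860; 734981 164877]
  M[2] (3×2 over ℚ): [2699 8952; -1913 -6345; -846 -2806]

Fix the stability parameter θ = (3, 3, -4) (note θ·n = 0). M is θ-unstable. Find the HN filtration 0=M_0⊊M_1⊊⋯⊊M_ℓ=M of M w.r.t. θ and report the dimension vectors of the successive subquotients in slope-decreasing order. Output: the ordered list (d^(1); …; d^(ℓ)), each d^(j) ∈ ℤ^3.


Barcode: M ≅ I[1,3]^2, I[3,3]. HN layers by μ_θ (2 steps, strictly decreasing):
  μ^(1)=2/3; μ^(2)=-4

((2, 2, 2); (0, 0, 1))


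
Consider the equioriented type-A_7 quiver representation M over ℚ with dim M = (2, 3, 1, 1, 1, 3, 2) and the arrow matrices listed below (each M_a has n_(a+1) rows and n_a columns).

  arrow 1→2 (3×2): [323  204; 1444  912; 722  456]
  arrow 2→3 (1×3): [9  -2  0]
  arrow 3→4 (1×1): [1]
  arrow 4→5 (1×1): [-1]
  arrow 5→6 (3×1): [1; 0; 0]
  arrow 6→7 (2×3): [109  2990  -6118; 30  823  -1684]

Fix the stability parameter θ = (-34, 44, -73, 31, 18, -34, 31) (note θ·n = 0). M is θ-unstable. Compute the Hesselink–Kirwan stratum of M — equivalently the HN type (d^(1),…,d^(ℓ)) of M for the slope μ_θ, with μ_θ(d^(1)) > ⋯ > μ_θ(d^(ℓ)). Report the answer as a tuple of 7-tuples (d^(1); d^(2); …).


Barcode: M ≅ I[1,1], I[1,7], I[2,2]^2, I[6,6], I[6,7]. HN layers by μ_θ (5 steps, strictly decreasing):
  μ^(1)=44; μ^(2)=31; μ^(3)=5; μ^(4)=-29/2; μ^(5)=-34

((0, 2, 0, 0, 0, 0, 0); (0, 0, 0, 0, 0, 0, 2); (0, 0, 0, 1, 1, 1, 0); (0, 1, 1, 0, 0, 0, 0); (2, 0, 0, 0, 0, 2, 0))


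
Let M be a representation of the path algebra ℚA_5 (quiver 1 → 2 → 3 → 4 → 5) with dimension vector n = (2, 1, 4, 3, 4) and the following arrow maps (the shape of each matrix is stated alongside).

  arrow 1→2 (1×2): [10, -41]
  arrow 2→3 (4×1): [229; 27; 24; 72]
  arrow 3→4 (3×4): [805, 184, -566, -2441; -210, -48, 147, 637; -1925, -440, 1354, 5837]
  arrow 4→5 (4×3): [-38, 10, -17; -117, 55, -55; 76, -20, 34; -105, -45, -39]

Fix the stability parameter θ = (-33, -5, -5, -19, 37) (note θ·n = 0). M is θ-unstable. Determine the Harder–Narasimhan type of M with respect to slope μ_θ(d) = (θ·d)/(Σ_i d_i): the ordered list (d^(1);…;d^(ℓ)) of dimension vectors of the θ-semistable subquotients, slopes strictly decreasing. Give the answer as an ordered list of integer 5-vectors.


Barcode: M ≅ I[1,1], I[1,5], I[3,3]^2, I[3,5], I[4,4], I[5,5]^2. HN layers by μ_θ (6 steps, strictly decreasing):
  μ^(1)=37; μ^(2)=-5; μ^(3)=-29/3; μ^(4)=-12; μ^(5)=-19; μ^(6)=-33

((0, 0, 0, 0, 4); (0, 0, 2, 0, 0); (0, 1, 1, 1, 0); (0, 0, 1, 1, 0); (0, 0, 0, 1, 0); (2, 0, 0, 0, 0))


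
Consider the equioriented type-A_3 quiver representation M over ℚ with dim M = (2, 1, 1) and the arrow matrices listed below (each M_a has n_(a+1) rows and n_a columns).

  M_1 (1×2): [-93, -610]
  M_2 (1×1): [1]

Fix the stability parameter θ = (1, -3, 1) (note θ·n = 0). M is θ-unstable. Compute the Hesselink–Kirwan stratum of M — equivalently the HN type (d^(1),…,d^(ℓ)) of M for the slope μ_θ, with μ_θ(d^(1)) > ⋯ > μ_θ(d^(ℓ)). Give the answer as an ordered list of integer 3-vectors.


Via rank(M_{q-1}∘⋯∘M_p): M ≅ I[1,1], I[1,3].
μ_θ-semistable layers: μ^(1)=1; μ^(2)=-1

((1, 0, 1); (1, 1, 0))


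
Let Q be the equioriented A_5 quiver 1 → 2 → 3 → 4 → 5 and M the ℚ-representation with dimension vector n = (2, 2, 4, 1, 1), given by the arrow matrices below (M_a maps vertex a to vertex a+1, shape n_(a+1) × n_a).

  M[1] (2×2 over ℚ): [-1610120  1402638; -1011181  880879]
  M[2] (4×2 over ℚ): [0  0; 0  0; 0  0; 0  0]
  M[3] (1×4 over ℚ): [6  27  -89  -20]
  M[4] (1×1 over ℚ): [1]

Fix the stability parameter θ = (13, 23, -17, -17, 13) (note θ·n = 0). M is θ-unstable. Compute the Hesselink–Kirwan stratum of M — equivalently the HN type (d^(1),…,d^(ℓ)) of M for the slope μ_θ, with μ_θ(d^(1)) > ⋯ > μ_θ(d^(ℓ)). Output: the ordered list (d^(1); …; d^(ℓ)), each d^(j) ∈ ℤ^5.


Via rank(M_{q-1}∘⋯∘M_p): M ≅ I[1,2]^2, I[3,3]^3, I[3,5].
μ_θ-semistable layers: μ^(1)=23; μ^(2)=13; μ^(3)=-17

((0, 2, 0, 0, 0); (2, 0, 0, 0, 1); (0, 0, 4, 1, 0))


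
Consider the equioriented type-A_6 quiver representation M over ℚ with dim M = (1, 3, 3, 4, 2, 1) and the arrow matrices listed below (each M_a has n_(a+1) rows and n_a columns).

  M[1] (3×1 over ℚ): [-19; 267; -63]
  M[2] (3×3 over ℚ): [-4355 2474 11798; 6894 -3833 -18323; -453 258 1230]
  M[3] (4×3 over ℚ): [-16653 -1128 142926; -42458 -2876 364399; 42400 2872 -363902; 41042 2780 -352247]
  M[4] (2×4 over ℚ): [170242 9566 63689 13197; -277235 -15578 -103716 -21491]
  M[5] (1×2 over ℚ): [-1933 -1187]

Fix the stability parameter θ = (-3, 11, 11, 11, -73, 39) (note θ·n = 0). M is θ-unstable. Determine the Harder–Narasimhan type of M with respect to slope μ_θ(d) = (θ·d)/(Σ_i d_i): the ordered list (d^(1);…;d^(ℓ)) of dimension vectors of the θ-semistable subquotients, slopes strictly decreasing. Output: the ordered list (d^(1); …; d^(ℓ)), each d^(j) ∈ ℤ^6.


Via rank(M_{q-1}∘⋯∘M_p): M ≅ I[1,6], I[2,2], I[2,3], I[3,5], I[4,4]^2.
μ_θ-semistable layers: μ^(1)=39; μ^(2)=11; μ^(3)=-43/5; μ^(4)=-17

((0, 0, 0, 0, 0, 1); (0, 2, 1, 2, 0, 0); (1, 1, 1, 1, 1, 0); (0, 0, 1, 1, 1, 0))


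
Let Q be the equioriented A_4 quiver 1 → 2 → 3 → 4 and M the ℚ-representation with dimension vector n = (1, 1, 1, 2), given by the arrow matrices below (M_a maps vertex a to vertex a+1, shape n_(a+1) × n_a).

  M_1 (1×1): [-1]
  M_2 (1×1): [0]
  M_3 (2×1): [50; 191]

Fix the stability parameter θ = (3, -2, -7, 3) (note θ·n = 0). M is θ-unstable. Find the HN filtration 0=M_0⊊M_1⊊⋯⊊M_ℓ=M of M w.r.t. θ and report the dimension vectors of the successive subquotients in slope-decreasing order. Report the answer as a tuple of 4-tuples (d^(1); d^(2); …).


Via rank(M_{q-1}∘⋯∘M_p): M ≅ I[1,2], I[3,4], I[4,4].
μ_θ-semistable layers: μ^(1)=3; μ^(2)=1/2; μ^(3)=-7

((0, 0, 0, 2); (1, 1, 0, 0); (0, 0, 1, 0))


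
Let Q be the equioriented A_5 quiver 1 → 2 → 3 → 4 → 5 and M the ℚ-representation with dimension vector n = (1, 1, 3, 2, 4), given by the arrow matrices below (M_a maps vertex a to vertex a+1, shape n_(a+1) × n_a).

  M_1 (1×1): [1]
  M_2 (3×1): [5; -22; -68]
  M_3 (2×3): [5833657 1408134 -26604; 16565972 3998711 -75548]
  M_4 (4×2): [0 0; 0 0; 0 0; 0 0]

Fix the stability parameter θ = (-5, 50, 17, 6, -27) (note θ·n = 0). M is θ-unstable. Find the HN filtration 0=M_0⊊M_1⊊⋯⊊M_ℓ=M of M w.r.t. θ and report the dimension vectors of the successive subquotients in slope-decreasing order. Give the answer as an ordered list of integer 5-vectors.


Barcode: M ≅ I[1,4], I[3,3], I[3,4], I[5,5]^4. HN layers by μ_θ (5 steps, strictly decreasing):
  μ^(1)=73/3; μ^(2)=17; μ^(3)=23/2; μ^(4)=-5; μ^(5)=-27

((0, 1, 1, 1, 0); (0, 0, 1, 0, 0); (0, 0, 1, 1, 0); (1, 0, 0, 0, 0); (0, 0, 0, 0, 4))


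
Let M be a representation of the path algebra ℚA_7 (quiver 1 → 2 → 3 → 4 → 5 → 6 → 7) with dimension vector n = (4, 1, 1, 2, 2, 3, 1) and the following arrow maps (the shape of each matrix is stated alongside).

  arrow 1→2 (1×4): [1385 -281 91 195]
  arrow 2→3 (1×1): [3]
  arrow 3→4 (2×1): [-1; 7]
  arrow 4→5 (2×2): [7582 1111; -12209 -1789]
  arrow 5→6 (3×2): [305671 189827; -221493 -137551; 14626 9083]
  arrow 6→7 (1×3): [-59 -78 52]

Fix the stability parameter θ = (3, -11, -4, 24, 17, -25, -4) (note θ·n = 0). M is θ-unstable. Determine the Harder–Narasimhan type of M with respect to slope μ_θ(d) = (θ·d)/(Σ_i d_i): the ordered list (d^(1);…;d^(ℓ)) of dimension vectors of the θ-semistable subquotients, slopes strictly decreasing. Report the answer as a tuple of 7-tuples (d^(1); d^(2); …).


Via rank(M_{q-1}∘⋯∘M_p): M ≅ I[1,1]^3, I[1,7], I[4,6], I[6,6].
μ_θ-semistable layers: μ^(1)=16/3; μ^(2)=3; μ^(3)=-4; μ^(4)=-25

((0, 0, 0, 1, 1, 1, 0); (3, 0, 0, 1, 1, 1, 1); (1, 1, 1, 0, 0, 0, 0); (0, 0, 0, 0, 0, 1, 0))


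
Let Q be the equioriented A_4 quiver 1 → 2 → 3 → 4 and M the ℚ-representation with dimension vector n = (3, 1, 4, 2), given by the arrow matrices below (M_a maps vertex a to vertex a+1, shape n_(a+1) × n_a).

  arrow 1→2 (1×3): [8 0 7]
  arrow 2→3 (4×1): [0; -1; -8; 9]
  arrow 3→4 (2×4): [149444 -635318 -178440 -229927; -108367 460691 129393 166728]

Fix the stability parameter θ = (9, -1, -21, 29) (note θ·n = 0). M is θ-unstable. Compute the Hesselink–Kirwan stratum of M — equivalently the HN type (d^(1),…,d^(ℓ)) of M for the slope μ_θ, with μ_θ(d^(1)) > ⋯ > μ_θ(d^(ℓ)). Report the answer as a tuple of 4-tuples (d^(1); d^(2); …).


Barcode: M ≅ I[1,1]^2, I[1,4], I[3,3]^2, I[3,4]. HN layers by μ_θ (4 steps, strictly decreasing):
  μ^(1)=29; μ^(2)=9; μ^(3)=-13/3; μ^(4)=-21

((0, 0, 0, 2); (2, 0, 0, 0); (1, 1, 1, 0); (0, 0, 3, 0))


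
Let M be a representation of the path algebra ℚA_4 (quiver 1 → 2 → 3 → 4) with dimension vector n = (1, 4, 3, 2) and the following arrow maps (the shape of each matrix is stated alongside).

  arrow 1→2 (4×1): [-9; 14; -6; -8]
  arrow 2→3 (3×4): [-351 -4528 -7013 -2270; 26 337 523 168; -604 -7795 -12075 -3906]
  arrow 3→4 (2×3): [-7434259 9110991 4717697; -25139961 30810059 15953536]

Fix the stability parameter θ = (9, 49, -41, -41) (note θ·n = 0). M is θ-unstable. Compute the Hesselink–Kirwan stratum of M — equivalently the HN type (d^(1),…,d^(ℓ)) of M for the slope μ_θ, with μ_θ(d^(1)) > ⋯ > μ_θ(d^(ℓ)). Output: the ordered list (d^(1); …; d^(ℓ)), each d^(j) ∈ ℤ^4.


Barcode: M ≅ I[1,4], I[2,2], I[2,3], I[2,4]. HN layers by μ_θ (4 steps, strictly decreasing):
  μ^(1)=49; μ^(2)=4; μ^(3)=-6; μ^(4)=-11

((0, 1, 0, 0); (0, 1, 1, 0); (1, 1, 1, 1); (0, 1, 1, 1))


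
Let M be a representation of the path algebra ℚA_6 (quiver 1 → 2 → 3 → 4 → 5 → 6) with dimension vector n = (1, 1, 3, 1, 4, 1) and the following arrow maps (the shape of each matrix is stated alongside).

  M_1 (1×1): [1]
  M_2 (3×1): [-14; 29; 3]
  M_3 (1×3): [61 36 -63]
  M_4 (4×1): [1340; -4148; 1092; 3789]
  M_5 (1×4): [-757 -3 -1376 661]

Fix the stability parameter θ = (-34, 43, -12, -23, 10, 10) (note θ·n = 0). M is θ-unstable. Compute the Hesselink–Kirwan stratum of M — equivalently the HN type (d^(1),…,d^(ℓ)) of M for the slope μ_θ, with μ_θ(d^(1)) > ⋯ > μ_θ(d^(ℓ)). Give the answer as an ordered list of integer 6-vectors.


Via rank(M_{q-1}∘⋯∘M_p): M ≅ I[1,6], I[3,3]^2, I[5,5]^3.
μ_θ-semistable layers: μ^(1)=10; μ^(2)=8/3; μ^(3)=-12; μ^(4)=-34

((0, 0, 0, 0, 4, 1); (0, 1, 1, 1, 0, 0); (0, 0, 2, 0, 0, 0); (1, 0, 0, 0, 0, 0))


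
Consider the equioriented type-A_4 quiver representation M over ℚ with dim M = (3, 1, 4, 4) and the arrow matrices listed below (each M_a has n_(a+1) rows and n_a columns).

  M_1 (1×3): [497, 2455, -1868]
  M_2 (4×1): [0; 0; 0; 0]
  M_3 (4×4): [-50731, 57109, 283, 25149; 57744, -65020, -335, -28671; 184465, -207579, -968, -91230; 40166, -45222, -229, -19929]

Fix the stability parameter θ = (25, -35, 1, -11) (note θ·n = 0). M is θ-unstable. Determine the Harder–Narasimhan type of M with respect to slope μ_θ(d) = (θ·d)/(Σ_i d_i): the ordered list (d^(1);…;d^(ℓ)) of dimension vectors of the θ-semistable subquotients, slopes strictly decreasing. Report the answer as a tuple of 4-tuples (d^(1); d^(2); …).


Via rank(M_{q-1}∘⋯∘M_p): M ≅ I[1,1]^2, I[1,2], I[3,3]^2, I[3,4]^2, I[4,4]^2.
μ_θ-semistable layers: μ^(1)=25; μ^(2)=1; μ^(3)=-5; μ^(4)=-11

((2, 0, 0, 0); (0, 0, 2, 0); (1, 1, 2, 2); (0, 0, 0, 2))


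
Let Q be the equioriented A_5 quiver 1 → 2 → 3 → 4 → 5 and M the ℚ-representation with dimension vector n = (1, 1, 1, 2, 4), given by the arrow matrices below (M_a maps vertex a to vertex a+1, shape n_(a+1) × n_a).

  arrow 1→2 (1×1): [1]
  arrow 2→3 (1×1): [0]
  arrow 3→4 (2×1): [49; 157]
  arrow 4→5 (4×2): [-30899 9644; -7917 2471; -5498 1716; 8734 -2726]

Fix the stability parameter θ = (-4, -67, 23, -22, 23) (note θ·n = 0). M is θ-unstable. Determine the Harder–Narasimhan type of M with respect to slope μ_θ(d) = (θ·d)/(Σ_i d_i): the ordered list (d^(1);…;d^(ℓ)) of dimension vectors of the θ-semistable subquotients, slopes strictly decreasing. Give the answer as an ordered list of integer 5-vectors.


Interval decomposition of M: I[1,2], I[3,5], I[4,5], I[5,5]^2.
HN type (ℓ=4): μ^(1)=23; μ^(2)=1/2; μ^(3)=-22; μ^(4)=-71/2

((0, 0, 0, 0, 4); (0, 0, 1, 1, 0); (0, 0, 0, 1, 0); (1, 1, 0, 0, 0))


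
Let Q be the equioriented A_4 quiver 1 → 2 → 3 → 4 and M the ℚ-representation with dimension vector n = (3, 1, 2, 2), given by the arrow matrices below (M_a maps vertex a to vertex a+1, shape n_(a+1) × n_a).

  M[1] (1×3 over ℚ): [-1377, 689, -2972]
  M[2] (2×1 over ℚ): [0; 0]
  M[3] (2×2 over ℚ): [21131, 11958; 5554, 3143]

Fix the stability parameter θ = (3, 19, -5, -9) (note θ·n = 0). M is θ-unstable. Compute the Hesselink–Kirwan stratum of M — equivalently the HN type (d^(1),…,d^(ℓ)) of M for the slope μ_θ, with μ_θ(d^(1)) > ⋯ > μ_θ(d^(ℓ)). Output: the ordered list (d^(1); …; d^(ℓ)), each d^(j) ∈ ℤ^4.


Via rank(M_{q-1}∘⋯∘M_p): M ≅ I[1,1]^2, I[1,2], I[3,4]^2.
μ_θ-semistable layers: μ^(1)=19; μ^(2)=3; μ^(3)=-7

((0, 1, 0, 0); (3, 0, 0, 0); (0, 0, 2, 2))


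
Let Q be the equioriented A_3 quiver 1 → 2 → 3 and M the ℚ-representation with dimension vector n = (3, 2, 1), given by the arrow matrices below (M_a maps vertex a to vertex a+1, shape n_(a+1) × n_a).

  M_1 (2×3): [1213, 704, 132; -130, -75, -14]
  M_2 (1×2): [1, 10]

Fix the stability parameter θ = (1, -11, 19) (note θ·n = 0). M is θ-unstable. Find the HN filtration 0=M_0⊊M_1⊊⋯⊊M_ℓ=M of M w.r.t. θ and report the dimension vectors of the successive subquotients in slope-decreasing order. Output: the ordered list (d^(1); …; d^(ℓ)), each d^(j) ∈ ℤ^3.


Barcode: M ≅ I[1,1], I[1,2], I[1,3]. HN layers by μ_θ (3 steps, strictly decreasing):
  μ^(1)=19; μ^(2)=1; μ^(3)=-5

((0, 0, 1); (1, 0, 0); (2, 2, 0))


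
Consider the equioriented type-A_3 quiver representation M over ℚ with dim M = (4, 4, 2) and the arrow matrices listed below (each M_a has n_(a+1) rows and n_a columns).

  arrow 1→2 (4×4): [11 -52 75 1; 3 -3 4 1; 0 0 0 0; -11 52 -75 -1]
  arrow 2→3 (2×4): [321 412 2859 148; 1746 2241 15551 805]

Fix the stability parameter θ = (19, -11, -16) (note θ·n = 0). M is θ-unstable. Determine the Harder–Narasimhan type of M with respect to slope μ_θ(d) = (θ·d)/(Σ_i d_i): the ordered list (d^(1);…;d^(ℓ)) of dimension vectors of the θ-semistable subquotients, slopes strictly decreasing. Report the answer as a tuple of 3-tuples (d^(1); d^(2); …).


Interval decomposition of M: I[1,1]^2, I[1,3]^2, I[2,2]^2.
HN type (ℓ=3): μ^(1)=19; μ^(2)=-8/3; μ^(3)=-11

((2, 0, 0); (2, 2, 2); (0, 2, 0))


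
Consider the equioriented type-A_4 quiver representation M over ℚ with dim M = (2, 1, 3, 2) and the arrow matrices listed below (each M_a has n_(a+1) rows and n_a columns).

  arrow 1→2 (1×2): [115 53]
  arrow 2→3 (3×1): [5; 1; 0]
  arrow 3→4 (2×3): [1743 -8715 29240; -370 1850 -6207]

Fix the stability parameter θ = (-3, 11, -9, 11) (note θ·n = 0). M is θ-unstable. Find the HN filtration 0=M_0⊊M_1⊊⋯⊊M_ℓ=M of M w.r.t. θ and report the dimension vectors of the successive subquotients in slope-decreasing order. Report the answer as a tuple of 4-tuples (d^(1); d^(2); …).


Via rank(M_{q-1}∘⋯∘M_p): M ≅ I[1,1], I[1,3], I[3,4]^2.
μ_θ-semistable layers: μ^(1)=11; μ^(2)=1; μ^(3)=-3; μ^(4)=-9

((0, 0, 0, 2); (0, 1, 1, 0); (2, 0, 0, 0); (0, 0, 2, 0))


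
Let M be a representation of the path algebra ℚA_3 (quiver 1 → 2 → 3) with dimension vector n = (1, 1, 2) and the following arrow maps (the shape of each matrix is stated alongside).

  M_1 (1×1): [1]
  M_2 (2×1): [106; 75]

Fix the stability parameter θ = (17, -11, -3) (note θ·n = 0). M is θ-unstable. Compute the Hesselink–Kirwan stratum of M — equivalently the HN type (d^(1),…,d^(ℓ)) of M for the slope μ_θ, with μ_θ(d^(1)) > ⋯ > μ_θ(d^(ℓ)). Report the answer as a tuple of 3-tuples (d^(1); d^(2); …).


Barcode: M ≅ I[1,3], I[3,3]. HN layers by μ_θ (2 steps, strictly decreasing):
  μ^(1)=1; μ^(2)=-3

((1, 1, 1); (0, 0, 1))


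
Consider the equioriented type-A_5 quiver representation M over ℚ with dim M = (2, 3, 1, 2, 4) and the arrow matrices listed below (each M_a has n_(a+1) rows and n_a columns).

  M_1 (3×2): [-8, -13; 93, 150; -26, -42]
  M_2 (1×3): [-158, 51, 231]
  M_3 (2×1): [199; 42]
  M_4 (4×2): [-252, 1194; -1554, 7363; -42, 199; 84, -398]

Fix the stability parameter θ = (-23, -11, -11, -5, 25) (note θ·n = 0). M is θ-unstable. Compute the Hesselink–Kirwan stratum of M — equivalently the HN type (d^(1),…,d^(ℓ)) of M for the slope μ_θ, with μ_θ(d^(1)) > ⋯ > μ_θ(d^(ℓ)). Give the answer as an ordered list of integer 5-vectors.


Interval decomposition of M: I[1,2], I[1,4], I[2,2], I[4,5], I[5,5]^3.
HN type (ℓ=4): μ^(1)=25; μ^(2)=-5; μ^(3)=-11; μ^(4)=-23

((0, 0, 0, 0, 4); (0, 0, 0, 2, 0); (0, 3, 1, 0, 0); (2, 0, 0, 0, 0))


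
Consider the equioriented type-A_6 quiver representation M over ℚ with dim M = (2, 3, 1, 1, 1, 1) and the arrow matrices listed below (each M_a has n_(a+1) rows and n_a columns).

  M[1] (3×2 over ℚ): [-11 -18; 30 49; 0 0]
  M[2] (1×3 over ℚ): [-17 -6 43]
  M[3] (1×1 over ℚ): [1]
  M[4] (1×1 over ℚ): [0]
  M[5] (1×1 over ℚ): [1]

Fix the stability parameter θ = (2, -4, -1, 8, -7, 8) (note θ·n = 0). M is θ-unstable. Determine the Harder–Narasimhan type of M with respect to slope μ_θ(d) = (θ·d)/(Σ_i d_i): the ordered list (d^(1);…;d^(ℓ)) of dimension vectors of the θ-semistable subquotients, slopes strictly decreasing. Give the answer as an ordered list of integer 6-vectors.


Via rank(M_{q-1}∘⋯∘M_p): M ≅ I[1,2], I[1,4], I[2,2], I[5,6].
μ_θ-semistable layers: μ^(1)=8; μ^(2)=-1; μ^(3)=-4; μ^(4)=-7

((0, 0, 0, 1, 0, 1); (2, 2, 1, 0, 0, 0); (0, 1, 0, 0, 0, 0); (0, 0, 0, 0, 1, 0))


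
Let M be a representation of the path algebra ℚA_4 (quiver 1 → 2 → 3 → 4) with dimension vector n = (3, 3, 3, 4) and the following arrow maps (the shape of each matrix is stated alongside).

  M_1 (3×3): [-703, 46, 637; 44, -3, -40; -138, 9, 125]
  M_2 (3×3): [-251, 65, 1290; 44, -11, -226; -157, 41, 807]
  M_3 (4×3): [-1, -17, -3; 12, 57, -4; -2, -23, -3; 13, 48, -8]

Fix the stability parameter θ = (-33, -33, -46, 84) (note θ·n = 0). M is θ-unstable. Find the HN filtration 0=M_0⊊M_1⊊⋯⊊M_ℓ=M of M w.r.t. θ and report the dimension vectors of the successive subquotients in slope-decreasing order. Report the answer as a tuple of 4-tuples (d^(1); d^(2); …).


Interval decomposition of M: I[1,4]^3, I[4,4].
HN type (ℓ=2): μ^(1)=84; μ^(2)=-112/3

((0, 0, 0, 4); (3, 3, 3, 0))


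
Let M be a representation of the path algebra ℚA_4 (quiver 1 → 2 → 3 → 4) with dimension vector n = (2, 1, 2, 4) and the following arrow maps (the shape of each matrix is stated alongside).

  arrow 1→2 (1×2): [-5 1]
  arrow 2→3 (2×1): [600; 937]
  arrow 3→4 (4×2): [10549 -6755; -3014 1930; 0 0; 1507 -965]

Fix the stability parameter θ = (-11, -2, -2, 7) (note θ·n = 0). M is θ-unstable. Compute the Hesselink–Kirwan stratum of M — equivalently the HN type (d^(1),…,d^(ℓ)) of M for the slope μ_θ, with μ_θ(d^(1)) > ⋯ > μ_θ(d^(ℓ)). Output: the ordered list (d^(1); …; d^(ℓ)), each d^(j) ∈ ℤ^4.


Via rank(M_{q-1}∘⋯∘M_p): M ≅ I[1,1], I[1,4], I[3,3], I[4,4]^3.
μ_θ-semistable layers: μ^(1)=7; μ^(2)=-2; μ^(3)=-11

((0, 0, 0, 4); (0, 1, 2, 0); (2, 0, 0, 0))


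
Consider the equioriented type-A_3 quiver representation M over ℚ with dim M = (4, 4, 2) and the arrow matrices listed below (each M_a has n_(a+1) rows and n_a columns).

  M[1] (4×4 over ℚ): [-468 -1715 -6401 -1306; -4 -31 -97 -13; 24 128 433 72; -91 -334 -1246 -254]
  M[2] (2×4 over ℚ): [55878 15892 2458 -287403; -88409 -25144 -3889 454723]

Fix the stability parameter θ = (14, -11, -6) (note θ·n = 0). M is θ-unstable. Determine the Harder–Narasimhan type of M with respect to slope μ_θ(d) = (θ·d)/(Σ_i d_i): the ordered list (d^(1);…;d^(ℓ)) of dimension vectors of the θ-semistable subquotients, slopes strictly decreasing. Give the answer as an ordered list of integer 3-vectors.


Via rank(M_{q-1}∘⋯∘M_p): M ≅ I[1,2]^2, I[1,3]^2.
μ_θ-semistable layers: μ^(1)=3/2; μ^(2)=-1

((2, 2, 0); (2, 2, 2))


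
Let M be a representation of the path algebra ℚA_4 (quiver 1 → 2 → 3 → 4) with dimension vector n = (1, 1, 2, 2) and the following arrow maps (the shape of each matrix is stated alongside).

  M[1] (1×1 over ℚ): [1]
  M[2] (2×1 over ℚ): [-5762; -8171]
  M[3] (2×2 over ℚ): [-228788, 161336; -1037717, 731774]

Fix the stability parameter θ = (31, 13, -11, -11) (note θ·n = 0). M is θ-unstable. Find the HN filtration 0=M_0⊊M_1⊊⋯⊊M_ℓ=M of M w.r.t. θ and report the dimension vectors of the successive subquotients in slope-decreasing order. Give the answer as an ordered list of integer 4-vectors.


Via rank(M_{q-1}∘⋯∘M_p): M ≅ I[1,3], I[3,4], I[4,4].
μ_θ-semistable layers: μ^(1)=11; μ^(2)=-11

((1, 1, 1, 0); (0, 0, 1, 2))


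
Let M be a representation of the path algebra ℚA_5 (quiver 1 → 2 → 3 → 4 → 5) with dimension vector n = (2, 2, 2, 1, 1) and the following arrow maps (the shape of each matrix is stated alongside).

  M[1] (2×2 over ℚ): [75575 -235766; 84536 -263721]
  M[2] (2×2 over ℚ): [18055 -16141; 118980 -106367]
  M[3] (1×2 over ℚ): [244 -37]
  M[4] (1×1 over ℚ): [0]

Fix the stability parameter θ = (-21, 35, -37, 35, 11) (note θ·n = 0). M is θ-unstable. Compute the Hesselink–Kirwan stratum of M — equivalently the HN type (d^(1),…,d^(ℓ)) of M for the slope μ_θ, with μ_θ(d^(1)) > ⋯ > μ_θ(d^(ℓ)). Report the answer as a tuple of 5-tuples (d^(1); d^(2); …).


Interval decomposition of M: I[1,3], I[1,4], I[5,5].
HN type (ℓ=4): μ^(1)=35; μ^(2)=11; μ^(3)=-1; μ^(4)=-21

((0, 0, 0, 1, 0); (0, 0, 0, 0, 1); (0, 2, 2, 0, 0); (2, 0, 0, 0, 0))


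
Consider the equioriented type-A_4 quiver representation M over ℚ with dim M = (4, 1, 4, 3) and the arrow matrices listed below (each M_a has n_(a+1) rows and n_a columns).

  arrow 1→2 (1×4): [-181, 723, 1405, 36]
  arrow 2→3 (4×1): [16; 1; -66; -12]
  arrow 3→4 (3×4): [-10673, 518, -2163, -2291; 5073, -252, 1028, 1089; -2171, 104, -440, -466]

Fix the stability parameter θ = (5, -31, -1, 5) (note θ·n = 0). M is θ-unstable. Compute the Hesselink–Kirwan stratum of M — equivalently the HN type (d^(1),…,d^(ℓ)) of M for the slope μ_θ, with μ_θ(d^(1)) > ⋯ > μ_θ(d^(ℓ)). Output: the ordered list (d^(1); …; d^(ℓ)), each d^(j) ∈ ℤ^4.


Barcode: M ≅ I[1,1]^3, I[1,3], I[3,4]^3. HN layers by μ_θ (3 steps, strictly decreasing):
  μ^(1)=5; μ^(2)=-1; μ^(3)=-13

((3, 0, 0, 3); (0, 0, 4, 0); (1, 1, 0, 0))


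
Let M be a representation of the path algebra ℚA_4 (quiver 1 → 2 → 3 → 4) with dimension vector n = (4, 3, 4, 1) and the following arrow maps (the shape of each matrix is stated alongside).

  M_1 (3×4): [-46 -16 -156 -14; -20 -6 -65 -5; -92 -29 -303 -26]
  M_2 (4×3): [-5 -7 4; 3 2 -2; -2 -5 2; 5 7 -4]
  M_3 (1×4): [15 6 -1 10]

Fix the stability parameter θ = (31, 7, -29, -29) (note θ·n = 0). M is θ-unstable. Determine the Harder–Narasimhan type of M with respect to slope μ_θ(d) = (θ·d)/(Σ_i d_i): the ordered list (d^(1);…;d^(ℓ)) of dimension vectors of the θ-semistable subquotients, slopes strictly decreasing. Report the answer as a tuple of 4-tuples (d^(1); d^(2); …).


Via rank(M_{q-1}∘⋯∘M_p): M ≅ I[1,1], I[1,2], I[1,3], I[1,4], I[3,3]^2.
μ_θ-semistable layers: μ^(1)=31; μ^(2)=19; μ^(3)=3; μ^(4)=-5; μ^(5)=-29

((1, 0, 0, 0); (1, 1, 0, 0); (1, 1, 1, 0); (1, 1, 1, 1); (0, 0, 2, 0))
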